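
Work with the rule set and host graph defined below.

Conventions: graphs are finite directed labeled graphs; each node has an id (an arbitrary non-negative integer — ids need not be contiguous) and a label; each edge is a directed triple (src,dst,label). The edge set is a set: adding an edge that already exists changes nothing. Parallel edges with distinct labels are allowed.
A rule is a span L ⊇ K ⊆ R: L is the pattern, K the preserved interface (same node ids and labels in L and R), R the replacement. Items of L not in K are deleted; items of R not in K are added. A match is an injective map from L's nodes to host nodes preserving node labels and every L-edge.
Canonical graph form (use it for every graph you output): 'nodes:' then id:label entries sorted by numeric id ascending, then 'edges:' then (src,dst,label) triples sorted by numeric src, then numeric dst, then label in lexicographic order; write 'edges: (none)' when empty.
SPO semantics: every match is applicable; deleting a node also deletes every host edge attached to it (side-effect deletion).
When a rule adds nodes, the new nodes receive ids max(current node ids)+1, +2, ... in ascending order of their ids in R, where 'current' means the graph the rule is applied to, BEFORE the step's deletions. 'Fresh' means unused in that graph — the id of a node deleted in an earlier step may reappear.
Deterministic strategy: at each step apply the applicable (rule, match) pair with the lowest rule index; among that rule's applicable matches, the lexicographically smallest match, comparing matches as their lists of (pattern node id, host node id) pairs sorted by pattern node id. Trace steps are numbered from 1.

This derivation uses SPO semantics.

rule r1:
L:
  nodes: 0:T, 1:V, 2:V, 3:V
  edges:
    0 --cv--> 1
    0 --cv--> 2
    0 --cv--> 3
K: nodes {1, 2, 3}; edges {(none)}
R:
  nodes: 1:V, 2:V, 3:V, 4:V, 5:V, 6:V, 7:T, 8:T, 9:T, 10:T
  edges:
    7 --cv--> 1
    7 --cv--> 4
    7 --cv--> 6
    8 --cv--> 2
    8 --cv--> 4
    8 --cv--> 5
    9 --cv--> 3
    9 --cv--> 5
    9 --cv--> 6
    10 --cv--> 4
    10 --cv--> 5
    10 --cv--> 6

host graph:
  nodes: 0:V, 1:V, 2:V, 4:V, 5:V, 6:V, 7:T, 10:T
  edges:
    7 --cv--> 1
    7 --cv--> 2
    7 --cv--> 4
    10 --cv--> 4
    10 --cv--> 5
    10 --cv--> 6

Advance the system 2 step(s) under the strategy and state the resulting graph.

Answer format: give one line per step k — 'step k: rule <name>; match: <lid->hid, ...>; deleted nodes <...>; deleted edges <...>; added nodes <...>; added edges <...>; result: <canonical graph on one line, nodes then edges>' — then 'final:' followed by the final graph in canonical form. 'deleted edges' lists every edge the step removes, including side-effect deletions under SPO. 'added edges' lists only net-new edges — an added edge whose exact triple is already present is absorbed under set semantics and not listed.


step 1: rule r1; match: 0->7, 1->1, 2->2, 3->4; deleted nodes 7; deleted edges (7,1,cv); (7,2,cv); (7,4,cv); added nodes 11, 12, 13, 14, 15, 16, 17; added edges (14,1,cv); (14,11,cv); (14,13,cv); (15,2,cv); (15,11,cv); (15,12,cv); (16,4,cv); (16,12,cv); (16,13,cv); (17,11,cv); (17,12,cv); (17,13,cv); result: nodes: 0:V, 1:V, 2:V, 4:V, 5:V, 6:V, 10:T, 11:V, 12:V, 13:V, 14:T, 15:T, 16:T, 17:T edges: (10,4,cv); (10,5,cv); (10,6,cv); (14,1,cv); (14,11,cv); (14,13,cv); (15,2,cv); (15,11,cv); (15,12,cv); (16,4,cv); (16,12,cv); (16,13,cv); (17,11,cv); (17,12,cv); (17,13,cv)
step 2: rule r1; match: 0->10, 1->4, 2->5, 3->6; deleted nodes 10; deleted edges (10,4,cv); (10,5,cv); (10,6,cv); added nodes 18, 19, 20, 21, 22, 23, 24; added edges (21,4,cv); (21,18,cv); (21,20,cv); (22,5,cv); (22,18,cv); (22,19,cv); (23,6,cv); (23,19,cv); (23,20,cv); (24,18,cv); (24,19,cv); (24,20,cv); result: nodes: 0:V, 1:V, 2:V, 4:V, 5:V, 6:V, 11:V, 12:V, 13:V, 14:T, 15:T, 16:T, 17:T, 18:V, 19:V, 20:V, 21:T, 22:T, 23:T, 24:T edges: (14,1,cv); (14,11,cv); (14,13,cv); (15,2,cv); (15,11,cv); (15,12,cv); (16,4,cv); (16,12,cv); (16,13,cv); (17,11,cv); (17,12,cv); (17,13,cv); (21,4,cv); (21,18,cv); (21,20,cv); (22,5,cv); (22,18,cv); (22,19,cv); (23,6,cv); (23,19,cv); (23,20,cv); (24,18,cv); (24,19,cv); (24,20,cv)
final:
nodes: 0:V, 1:V, 2:V, 4:V, 5:V, 6:V, 11:V, 12:V, 13:V, 14:T, 15:T, 16:T, 17:T, 18:V, 19:V, 20:V, 21:T, 22:T, 23:T, 24:T
edges: (14,1,cv); (14,11,cv); (14,13,cv); (15,2,cv); (15,11,cv); (15,12,cv); (16,4,cv); (16,12,cv); (16,13,cv); (17,11,cv); (17,12,cv); (17,13,cv); (21,4,cv); (21,18,cv); (21,20,cv); (22,5,cv); (22,18,cv); (22,19,cv); (23,6,cv); (23,19,cv); (23,20,cv); (24,18,cv); (24,19,cv); (24,20,cv)


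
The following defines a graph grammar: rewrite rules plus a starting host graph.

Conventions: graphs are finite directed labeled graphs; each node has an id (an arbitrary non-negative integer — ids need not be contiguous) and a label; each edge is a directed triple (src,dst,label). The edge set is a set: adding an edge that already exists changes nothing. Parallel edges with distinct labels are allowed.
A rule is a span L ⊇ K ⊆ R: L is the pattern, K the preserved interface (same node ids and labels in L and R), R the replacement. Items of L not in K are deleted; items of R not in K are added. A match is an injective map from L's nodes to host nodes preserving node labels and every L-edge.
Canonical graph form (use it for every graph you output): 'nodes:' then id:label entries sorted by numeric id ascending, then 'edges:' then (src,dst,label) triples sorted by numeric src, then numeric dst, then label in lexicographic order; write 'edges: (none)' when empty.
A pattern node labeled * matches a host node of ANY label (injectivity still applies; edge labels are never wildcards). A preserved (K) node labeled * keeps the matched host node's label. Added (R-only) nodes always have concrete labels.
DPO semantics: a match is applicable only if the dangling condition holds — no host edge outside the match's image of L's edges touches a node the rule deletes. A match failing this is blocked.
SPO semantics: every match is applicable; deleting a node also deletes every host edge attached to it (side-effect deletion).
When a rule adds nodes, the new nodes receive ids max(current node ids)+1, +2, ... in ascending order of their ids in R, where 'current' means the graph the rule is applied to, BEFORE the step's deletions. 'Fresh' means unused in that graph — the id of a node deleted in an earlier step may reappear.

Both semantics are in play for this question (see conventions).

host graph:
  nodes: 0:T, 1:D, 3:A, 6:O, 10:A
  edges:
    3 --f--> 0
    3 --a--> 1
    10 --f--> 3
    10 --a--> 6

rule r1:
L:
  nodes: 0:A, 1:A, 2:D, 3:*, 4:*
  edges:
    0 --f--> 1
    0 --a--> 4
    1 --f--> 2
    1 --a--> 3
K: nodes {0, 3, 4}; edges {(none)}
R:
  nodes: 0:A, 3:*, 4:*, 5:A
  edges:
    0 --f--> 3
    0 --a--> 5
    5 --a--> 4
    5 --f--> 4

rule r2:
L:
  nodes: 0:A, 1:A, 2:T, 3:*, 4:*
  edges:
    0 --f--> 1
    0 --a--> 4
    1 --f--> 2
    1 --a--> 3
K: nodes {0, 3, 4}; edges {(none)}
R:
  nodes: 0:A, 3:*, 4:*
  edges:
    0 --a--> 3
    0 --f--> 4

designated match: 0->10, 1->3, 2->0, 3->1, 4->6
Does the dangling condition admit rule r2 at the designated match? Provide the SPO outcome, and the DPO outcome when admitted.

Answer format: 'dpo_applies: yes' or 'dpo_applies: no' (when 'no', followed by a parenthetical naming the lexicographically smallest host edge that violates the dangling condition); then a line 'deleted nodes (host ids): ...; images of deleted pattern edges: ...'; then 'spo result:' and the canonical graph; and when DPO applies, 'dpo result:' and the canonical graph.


dpo_applies: yes
deleted nodes (host ids): 0, 3; images of deleted pattern edges: (3,0,f); (3,1,a); (10,3,f); (10,6,a)
spo result:
nodes: 1:D, 6:O, 10:A
edges: (10,1,a); (10,6,f)
dpo result:
nodes: 1:D, 6:O, 10:A
edges: (10,1,a); (10,6,f)


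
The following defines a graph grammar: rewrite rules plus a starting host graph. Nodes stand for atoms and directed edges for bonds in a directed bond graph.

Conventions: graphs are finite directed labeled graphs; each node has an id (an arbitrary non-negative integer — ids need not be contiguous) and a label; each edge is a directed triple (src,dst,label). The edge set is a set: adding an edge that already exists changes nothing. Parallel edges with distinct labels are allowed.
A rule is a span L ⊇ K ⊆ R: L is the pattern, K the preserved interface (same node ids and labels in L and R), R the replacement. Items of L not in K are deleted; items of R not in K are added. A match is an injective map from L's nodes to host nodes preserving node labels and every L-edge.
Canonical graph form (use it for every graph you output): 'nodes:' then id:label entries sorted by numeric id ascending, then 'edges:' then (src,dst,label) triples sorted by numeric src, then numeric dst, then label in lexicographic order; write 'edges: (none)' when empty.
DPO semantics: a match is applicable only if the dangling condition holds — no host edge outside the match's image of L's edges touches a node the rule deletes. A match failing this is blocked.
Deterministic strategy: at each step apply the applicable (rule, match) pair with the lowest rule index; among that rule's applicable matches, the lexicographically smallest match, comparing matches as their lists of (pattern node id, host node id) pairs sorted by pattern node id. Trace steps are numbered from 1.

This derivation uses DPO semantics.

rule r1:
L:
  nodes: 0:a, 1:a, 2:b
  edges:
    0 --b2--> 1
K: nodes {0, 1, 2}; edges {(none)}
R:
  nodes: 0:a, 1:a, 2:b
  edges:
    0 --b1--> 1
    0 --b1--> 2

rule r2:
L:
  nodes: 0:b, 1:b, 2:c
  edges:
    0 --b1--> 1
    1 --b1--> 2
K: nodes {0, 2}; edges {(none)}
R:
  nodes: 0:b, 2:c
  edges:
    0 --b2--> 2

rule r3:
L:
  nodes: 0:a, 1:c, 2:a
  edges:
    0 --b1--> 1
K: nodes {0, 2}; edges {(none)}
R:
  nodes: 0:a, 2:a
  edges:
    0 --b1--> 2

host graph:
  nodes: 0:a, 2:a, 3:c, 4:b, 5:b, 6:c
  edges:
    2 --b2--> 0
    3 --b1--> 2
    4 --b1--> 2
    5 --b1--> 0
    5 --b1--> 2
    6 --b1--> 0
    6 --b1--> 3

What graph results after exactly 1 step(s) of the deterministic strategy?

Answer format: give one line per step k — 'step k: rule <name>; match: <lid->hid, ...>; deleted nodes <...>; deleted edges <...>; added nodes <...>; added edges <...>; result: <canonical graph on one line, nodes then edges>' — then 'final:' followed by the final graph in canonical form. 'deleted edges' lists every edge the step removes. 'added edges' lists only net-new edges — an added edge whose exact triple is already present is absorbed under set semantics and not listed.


step 1: rule r1; match: 0->2, 1->0, 2->4; deleted nodes (none); deleted edges (2,0,b2); added nodes (none); added edges (2,0,b1); (2,4,b1); result: nodes: 0:a, 2:a, 3:c, 4:b, 5:b, 6:c edges: (2,0,b1); (2,4,b1); (3,2,b1); (4,2,b1); (5,0,b1); (5,2,b1); (6,0,b1); (6,3,b1)
final:
nodes: 0:a, 2:a, 3:c, 4:b, 5:b, 6:c
edges: (2,0,b1); (2,4,b1); (3,2,b1); (4,2,b1); (5,0,b1); (5,2,b1); (6,0,b1); (6,3,b1)


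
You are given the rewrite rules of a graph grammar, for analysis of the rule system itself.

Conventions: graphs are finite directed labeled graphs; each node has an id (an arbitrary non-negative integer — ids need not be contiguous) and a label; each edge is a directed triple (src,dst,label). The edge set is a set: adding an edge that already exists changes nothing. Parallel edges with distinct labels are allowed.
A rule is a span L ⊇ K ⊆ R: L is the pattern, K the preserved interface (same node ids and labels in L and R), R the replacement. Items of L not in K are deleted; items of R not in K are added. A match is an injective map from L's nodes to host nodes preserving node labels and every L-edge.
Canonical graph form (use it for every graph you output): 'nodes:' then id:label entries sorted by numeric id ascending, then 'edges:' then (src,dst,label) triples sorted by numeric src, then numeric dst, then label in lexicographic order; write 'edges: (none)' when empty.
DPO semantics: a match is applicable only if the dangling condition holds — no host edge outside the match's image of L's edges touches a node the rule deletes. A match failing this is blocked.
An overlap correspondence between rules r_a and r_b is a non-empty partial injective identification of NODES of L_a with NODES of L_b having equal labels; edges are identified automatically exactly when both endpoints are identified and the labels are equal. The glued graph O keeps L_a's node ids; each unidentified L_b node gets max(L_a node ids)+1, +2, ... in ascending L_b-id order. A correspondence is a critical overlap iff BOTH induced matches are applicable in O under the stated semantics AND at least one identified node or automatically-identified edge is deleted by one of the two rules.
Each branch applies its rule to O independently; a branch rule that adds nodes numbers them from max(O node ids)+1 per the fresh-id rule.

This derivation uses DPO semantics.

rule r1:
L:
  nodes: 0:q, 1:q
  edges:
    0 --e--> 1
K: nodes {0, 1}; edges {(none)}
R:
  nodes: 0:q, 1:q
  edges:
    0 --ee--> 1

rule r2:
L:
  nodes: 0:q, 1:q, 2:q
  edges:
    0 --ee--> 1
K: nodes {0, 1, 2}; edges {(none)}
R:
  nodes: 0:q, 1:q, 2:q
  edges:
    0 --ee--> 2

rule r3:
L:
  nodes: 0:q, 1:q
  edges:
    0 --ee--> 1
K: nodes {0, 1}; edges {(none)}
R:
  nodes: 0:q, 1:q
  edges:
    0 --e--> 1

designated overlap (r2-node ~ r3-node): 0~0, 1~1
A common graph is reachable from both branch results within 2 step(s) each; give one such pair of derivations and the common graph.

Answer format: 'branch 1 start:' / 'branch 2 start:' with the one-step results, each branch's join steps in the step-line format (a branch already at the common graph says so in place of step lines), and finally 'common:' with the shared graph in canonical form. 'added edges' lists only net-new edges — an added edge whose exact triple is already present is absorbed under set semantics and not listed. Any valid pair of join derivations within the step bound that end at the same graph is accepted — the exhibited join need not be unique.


branch 1 start:
nodes: 0:q, 1:q, 2:q
edges: (0,2,ee)
branch 2 start:
nodes: 0:q, 1:q, 2:q
edges: (0,1,e)
branch 1 step 1: rule r2; match: 0->0, 1->2, 2->1; deleted nodes (none); deleted edges (0,2,ee); added nodes (none); added edges (0,1,ee); result: nodes: 0:q, 1:q, 2:q edges: (0,1,ee)
branch 2 step 1: rule r1; match: 0->0, 1->1; deleted nodes (none); deleted edges (0,1,e); added nodes (none); added edges (0,1,ee); result: nodes: 0:q, 1:q, 2:q edges: (0,1,ee)
common:
nodes: 0:q, 1:q, 2:q
edges: (0,1,ee)


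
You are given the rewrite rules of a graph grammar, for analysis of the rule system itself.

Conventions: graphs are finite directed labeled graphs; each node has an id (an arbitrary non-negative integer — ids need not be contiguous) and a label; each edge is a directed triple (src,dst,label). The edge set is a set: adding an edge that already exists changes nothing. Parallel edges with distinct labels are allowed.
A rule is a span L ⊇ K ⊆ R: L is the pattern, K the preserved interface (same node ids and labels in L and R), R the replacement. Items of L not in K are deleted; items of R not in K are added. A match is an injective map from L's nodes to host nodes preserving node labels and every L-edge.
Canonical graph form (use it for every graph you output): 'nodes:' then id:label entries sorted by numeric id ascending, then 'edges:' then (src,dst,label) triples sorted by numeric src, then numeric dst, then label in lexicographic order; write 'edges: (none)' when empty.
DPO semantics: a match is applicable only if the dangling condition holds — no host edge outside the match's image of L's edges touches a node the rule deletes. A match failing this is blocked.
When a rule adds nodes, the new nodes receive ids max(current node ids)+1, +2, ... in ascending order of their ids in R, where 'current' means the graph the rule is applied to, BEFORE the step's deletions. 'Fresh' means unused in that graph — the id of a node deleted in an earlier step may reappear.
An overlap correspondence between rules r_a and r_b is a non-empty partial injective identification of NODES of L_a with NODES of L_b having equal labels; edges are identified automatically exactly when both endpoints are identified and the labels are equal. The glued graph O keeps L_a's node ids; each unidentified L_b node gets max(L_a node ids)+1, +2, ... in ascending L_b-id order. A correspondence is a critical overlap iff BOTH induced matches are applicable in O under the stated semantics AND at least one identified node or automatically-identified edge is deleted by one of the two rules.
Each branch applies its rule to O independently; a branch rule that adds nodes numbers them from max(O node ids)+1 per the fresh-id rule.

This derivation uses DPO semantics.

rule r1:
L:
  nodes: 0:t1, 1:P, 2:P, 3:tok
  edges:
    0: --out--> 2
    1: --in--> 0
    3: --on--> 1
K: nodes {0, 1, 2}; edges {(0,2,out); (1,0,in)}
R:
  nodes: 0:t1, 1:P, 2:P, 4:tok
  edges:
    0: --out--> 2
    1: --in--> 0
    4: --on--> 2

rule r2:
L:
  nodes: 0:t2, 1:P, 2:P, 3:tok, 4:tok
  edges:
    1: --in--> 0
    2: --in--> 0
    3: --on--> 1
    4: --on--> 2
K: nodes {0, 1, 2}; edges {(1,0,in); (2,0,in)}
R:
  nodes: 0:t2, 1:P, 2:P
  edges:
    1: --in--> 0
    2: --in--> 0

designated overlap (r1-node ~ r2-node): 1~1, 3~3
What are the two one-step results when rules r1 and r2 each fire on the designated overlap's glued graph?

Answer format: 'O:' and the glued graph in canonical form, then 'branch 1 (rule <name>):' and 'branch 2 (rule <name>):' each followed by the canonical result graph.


O:
nodes: 0:t1, 1:P, 2:P, 3:tok, 4:t2, 5:P, 6:tok
edges: (0,2,out); (1,0,in); (1,4,in); (3,1,on); (5,4,in); (6,5,on)
branch 1 (rule r1):
nodes: 0:t1, 1:P, 2:P, 4:t2, 5:P, 6:tok, 7:tok
edges: (0,2,out); (1,0,in); (1,4,in); (5,4,in); (6,5,on); (7,2,on)
branch 2 (rule r2):
nodes: 0:t1, 1:P, 2:P, 4:t2, 5:P
edges: (0,2,out); (1,0,in); (1,4,in); (5,4,in)


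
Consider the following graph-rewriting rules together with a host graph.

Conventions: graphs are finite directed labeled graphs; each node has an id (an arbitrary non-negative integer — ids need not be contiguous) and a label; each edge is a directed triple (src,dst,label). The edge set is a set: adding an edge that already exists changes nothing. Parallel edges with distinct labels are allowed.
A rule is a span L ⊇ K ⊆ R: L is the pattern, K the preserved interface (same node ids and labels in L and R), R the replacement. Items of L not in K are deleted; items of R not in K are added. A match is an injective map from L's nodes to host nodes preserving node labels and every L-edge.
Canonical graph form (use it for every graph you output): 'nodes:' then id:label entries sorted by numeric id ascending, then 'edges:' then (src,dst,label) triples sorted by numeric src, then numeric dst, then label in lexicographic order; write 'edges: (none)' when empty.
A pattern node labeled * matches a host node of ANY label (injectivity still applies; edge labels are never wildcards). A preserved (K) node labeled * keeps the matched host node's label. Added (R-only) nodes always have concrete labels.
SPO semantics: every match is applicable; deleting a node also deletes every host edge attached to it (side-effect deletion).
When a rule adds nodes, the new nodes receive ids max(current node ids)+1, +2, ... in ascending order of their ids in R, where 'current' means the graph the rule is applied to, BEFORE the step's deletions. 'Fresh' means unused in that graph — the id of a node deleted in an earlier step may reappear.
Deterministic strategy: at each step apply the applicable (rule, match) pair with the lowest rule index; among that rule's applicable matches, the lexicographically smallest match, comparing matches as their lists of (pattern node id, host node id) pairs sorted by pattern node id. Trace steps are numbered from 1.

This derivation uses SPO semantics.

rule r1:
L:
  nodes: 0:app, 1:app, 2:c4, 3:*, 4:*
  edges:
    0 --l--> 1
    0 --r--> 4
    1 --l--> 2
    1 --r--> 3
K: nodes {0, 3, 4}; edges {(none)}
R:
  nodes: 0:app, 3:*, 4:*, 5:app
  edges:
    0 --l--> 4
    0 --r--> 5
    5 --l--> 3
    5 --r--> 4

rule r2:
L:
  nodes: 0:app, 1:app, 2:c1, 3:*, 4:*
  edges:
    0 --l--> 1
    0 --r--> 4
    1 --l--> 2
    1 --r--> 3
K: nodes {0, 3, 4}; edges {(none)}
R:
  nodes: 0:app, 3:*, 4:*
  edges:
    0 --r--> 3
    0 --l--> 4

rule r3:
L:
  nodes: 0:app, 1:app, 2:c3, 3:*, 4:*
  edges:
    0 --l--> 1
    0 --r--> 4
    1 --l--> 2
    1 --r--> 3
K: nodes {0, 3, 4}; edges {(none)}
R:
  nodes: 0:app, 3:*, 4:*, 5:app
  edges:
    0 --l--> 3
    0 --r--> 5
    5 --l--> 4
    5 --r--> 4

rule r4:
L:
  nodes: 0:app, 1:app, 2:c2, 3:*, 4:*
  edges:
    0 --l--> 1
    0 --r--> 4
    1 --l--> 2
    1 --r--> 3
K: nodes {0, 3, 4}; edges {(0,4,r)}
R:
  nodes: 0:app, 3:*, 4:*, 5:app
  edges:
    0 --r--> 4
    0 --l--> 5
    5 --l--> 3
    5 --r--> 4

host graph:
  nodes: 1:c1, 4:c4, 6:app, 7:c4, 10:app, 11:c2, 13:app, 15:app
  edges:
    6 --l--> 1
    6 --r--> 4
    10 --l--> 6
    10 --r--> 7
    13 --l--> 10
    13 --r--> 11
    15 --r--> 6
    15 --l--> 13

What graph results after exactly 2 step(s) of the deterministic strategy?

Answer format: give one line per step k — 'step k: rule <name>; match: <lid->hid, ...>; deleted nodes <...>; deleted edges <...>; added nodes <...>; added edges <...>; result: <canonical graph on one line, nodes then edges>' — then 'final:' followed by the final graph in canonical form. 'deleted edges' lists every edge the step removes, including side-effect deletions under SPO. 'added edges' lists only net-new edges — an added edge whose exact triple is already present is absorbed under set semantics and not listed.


step 1: rule r2; match: 0->10, 1->6, 2->1, 3->4, 4->7; deleted nodes 1, 6; deleted edges (6,1,l); (6,4,r); (10,6,l); (10,7,r); (15,6,r); added nodes (none); added edges (10,4,r); (10,7,l); result: nodes: 4:c4, 7:c4, 10:app, 11:c2, 13:app, 15:app edges: (10,4,r); (10,7,l); (13,10,l); (13,11,r); (15,13,l)
step 2: rule r1; match: 0->13, 1->10, 2->7, 3->4, 4->11; deleted nodes 7, 10; deleted edges (10,4,r); (10,7,l); (13,10,l); (13,11,r); added nodes 16; added edges (13,11,l); (13,16,r); (16,4,l); (16,11,r); result: nodes: 4:c4, 11:c2, 13:app, 15:app, 16:app edges: (13,11,l); (13,16,r); (15,13,l); (16,4,l); (16,11,r)
final:
nodes: 4:c4, 11:c2, 13:app, 15:app, 16:app
edges: (13,11,l); (13,16,r); (15,13,l); (16,4,l); (16,11,r)


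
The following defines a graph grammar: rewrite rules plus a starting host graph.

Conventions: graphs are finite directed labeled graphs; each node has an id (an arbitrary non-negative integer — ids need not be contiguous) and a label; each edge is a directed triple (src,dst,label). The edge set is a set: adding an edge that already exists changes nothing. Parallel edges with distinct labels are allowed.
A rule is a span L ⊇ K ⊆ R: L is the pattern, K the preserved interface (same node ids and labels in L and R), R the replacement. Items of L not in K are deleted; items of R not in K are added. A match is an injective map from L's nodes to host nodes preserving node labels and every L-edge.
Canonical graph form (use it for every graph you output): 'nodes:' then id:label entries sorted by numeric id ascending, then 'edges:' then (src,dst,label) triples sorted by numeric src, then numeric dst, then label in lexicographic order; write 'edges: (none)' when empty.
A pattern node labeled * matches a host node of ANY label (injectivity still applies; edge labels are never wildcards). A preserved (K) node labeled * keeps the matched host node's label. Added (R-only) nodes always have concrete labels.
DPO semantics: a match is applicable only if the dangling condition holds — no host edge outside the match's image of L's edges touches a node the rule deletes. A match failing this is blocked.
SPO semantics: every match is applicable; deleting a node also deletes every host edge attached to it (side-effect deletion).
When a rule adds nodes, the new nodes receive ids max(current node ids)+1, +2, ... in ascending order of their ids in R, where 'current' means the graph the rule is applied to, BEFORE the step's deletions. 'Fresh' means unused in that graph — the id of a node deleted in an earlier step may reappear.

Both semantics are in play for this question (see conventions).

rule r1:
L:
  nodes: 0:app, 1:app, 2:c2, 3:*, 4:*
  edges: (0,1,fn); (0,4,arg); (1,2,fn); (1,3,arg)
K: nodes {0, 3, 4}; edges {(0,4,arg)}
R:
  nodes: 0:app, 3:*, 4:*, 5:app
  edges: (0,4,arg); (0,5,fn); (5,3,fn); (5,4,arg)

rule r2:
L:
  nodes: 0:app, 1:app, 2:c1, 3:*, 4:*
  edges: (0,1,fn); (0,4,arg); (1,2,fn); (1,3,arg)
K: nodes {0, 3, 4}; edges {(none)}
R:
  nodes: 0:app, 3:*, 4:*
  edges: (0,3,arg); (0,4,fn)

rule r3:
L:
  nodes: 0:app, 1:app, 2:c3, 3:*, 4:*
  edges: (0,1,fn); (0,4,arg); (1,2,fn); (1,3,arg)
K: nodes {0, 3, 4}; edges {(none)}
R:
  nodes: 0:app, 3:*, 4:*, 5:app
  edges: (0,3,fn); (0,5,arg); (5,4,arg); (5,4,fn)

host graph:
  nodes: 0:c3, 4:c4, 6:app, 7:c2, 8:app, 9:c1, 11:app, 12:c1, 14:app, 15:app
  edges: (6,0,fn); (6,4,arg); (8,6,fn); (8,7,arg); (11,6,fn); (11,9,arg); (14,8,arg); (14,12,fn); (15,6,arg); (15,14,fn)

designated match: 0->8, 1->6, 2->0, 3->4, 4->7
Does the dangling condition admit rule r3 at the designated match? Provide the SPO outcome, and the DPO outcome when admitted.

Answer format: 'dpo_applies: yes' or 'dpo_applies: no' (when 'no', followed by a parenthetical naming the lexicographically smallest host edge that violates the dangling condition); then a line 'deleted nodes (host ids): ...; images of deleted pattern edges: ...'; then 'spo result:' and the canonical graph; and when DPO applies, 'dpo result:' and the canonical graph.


dpo_applies: no
(the rule deletes node 6, which keeps host edge (11,6,fn) outside the match image — the dangling condition fails, DPO blocks; SPO proceeds and side-deletes such edges)
deleted nodes (host ids): 0, 6; images of deleted pattern edges: (6,0,fn); (6,4,arg); (8,6,fn); (8,7,arg)
spo result:
nodes: 4:c4, 7:c2, 8:app, 9:c1, 11:app, 12:c1, 14:app, 15:app, 16:app
edges: (8,4,fn); (8,16,arg); (11,9,arg); (14,8,arg); (14,12,fn); (15,14,fn); (16,7,arg); (16,7,fn)


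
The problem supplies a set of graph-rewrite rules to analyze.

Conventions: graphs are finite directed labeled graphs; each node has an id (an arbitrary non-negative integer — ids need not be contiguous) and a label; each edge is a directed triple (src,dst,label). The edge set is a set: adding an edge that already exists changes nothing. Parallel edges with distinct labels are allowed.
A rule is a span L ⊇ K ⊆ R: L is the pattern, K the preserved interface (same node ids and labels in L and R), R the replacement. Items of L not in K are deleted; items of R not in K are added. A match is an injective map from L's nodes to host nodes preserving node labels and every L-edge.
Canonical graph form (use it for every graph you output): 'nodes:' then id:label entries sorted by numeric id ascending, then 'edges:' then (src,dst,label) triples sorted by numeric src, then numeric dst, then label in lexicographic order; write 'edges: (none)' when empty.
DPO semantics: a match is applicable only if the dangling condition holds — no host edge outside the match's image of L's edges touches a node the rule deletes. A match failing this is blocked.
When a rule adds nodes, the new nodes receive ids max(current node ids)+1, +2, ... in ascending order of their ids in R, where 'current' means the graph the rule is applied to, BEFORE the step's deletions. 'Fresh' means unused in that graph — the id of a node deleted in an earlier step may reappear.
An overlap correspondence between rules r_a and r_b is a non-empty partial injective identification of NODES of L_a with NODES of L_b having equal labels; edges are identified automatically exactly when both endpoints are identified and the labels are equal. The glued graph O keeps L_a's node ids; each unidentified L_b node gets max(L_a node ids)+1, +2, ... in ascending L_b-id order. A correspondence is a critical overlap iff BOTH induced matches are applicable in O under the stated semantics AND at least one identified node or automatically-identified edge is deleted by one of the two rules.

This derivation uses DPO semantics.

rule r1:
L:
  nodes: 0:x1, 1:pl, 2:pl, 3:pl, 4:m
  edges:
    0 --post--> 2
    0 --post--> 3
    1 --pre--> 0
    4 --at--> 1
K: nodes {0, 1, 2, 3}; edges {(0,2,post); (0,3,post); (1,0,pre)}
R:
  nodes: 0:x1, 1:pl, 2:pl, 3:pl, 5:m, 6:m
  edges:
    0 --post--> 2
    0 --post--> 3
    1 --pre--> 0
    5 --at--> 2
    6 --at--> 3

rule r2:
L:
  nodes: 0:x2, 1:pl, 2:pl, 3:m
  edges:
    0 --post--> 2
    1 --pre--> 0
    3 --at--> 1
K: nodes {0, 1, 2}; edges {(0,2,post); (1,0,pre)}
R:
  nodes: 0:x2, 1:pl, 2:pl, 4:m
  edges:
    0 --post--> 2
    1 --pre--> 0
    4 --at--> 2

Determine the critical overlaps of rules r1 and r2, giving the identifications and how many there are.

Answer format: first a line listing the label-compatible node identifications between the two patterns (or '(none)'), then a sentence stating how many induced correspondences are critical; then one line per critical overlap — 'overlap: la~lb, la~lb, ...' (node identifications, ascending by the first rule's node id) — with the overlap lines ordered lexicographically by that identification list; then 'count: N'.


label-compatible node identifications between L(r1) and L(r2): 1~1, 1~2, 2~1, 2~2, 3~1, 3~2, 4~3
3 of the induced correspondences are critical overlaps of r1 and r2.
overlap: 1~1, 2~2, 4~3
overlap: 1~1, 3~2, 4~3
overlap: 1~1, 4~3
count: 3


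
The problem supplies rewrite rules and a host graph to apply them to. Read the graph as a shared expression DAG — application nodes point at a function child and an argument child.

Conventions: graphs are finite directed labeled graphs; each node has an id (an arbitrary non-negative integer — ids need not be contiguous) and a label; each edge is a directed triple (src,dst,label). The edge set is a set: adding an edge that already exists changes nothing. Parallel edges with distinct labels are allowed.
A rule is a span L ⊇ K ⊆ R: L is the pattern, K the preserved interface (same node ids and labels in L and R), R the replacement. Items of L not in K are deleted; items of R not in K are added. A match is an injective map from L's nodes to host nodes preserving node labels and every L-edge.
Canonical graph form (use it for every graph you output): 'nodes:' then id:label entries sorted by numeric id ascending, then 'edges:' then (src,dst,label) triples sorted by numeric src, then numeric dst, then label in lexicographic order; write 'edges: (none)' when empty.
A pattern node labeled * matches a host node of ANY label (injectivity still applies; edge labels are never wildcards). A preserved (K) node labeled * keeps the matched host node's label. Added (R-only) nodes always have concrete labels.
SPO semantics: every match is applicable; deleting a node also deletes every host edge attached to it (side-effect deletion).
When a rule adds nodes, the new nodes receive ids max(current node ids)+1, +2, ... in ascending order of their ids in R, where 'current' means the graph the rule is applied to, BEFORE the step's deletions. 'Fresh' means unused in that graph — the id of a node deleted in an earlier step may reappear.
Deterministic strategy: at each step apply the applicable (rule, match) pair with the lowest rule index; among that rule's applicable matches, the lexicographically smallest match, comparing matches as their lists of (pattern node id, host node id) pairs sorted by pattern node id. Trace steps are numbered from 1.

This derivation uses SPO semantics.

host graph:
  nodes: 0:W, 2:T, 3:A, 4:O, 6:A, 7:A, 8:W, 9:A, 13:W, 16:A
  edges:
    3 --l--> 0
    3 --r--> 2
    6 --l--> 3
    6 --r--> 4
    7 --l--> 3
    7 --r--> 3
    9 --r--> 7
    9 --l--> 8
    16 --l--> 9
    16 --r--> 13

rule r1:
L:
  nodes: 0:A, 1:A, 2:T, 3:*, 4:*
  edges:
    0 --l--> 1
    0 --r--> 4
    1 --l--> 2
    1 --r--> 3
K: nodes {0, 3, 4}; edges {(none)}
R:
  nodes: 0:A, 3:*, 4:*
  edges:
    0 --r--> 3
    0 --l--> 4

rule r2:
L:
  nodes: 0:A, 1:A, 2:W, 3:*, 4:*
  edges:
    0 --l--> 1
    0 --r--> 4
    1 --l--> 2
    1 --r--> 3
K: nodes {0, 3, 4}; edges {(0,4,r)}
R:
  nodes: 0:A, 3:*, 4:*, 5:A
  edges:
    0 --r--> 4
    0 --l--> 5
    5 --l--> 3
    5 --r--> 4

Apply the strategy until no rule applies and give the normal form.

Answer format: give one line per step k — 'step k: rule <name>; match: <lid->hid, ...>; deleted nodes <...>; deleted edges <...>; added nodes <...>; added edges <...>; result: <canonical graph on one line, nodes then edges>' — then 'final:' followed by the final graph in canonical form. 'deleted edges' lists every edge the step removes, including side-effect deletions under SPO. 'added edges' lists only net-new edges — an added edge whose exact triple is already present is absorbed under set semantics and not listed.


step 1: rule r2; match: 0->6, 1->3, 2->0, 3->2, 4->4; deleted nodes 0, 3; deleted edges (3,0,l); (3,2,r); (6,3,l); (7,3,l); (7,3,r); added nodes 17; added edges (6,17,l); (17,2,l); (17,4,r); result: nodes: 2:T, 4:O, 6:A, 7:A, 8:W, 9:A, 13:W, 16:A, 17:A edges: (6,4,r); (6,17,l); (9,7,r); (9,8,l); (16,9,l); (16,13,r); (17,2,l); (17,4,r)
step 2: rule r2; match: 0->16, 1->9, 2->8, 3->7, 4->13; deleted nodes 8, 9; deleted edges (9,7,r); (9,8,l); (16,9,l); added nodes 18; added edges (16,18,l); (18,7,l); (18,13,r); result: nodes: 2:T, 4:O, 6:A, 7:A, 13:W, 16:A, 17:A, 18:A edges: (6,4,r); (6,17,l); (16,13,r); (16,18,l); (17,2,l); (17,4,r); (18,7,l); (18,13,r)
final:
nodes: 2:T, 4:O, 6:A, 7:A, 13:W, 16:A, 17:A, 18:A
edges: (6,4,r); (6,17,l); (16,13,r); (16,18,l); (17,2,l); (17,4,r); (18,7,l); (18,13,r)


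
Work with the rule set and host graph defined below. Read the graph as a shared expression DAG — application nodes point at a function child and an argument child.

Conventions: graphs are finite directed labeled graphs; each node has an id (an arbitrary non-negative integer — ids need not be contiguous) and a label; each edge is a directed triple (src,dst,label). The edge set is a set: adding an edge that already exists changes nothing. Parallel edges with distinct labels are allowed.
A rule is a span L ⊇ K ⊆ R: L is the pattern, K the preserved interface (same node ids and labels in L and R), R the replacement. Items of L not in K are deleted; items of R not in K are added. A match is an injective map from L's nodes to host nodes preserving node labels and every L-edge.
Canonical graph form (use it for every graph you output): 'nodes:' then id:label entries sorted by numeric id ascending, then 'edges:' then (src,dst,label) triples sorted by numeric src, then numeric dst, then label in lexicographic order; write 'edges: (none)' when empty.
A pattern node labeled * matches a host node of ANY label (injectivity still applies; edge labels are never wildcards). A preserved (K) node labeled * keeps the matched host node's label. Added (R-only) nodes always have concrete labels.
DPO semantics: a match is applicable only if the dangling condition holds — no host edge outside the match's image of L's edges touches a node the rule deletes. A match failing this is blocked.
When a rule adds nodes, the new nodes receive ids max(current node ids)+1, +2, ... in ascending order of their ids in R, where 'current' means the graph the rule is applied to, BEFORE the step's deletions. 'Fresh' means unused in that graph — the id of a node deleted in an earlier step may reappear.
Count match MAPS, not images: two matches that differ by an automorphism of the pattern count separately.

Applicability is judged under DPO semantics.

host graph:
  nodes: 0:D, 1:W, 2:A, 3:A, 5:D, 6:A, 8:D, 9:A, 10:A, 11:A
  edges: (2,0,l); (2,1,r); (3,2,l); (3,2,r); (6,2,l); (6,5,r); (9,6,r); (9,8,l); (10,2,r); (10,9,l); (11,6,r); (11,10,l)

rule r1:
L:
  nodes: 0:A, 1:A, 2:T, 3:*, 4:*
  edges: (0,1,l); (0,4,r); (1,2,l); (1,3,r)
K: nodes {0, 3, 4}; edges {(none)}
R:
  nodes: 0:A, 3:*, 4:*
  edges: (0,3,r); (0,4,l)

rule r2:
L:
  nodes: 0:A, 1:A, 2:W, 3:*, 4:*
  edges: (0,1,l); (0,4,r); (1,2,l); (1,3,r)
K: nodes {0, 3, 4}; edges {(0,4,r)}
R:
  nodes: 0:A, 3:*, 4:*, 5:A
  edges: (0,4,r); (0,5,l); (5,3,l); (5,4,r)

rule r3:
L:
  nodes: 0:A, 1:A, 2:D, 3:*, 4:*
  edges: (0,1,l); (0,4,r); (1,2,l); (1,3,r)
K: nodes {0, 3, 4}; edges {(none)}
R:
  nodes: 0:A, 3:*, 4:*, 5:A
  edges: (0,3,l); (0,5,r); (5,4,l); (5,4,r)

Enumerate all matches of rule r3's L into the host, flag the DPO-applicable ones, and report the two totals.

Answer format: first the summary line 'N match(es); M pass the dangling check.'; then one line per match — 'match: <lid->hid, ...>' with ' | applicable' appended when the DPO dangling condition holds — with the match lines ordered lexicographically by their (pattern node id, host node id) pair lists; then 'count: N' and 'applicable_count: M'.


2 match(es); 1 pass the dangling check.
match: 0->6, 1->2, 2->0, 3->1, 4->5
match: 0->10, 1->9, 2->8, 3->6, 4->2 | applicable
count: 2
applicable_count: 1


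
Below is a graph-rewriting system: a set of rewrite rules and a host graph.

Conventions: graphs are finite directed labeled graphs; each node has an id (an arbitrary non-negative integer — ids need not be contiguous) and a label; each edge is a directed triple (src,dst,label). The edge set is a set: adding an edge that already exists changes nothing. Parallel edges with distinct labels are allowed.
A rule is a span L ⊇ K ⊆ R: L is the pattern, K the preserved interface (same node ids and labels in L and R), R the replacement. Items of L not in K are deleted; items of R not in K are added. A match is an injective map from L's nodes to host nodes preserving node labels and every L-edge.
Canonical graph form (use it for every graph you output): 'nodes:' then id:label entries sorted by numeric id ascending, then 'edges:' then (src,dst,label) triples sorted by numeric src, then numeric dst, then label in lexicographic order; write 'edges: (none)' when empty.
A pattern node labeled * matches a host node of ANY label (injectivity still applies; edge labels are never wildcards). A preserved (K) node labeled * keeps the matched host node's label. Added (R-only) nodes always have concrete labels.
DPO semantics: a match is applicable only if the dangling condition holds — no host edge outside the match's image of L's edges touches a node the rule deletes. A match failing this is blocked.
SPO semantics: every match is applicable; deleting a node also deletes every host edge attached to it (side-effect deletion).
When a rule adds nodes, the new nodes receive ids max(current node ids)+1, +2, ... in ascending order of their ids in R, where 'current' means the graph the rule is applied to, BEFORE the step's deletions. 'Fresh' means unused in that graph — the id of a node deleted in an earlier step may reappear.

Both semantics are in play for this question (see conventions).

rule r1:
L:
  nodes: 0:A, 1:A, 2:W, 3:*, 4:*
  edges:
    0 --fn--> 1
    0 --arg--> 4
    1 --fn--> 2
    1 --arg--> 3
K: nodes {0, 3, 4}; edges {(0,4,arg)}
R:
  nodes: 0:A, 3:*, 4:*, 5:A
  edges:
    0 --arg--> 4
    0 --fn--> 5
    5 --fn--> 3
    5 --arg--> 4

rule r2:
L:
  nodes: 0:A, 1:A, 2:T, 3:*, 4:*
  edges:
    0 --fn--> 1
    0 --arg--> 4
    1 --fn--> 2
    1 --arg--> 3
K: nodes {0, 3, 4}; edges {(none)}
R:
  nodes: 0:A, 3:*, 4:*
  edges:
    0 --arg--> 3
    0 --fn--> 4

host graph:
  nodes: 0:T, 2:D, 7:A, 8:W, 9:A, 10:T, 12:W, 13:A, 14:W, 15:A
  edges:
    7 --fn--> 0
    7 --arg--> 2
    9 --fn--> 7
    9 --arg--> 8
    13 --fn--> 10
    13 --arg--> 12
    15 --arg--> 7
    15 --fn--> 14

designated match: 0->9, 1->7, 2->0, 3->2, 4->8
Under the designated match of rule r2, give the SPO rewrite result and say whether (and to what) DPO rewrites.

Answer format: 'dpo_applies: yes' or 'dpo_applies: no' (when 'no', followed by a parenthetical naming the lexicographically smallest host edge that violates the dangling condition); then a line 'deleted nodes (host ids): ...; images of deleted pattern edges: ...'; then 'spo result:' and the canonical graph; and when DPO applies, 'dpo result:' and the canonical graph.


dpo_applies: no
(the rule deletes node 7, which keeps host edge (15,7,arg) outside the match image — the dangling condition fails, DPO blocks; SPO proceeds and side-deletes such edges)
deleted nodes (host ids): 0, 7; images of deleted pattern edges: (7,0,fn); (7,2,arg); (9,7,fn); (9,8,arg)
spo result:
nodes: 2:D, 8:W, 9:A, 10:T, 12:W, 13:A, 14:W, 15:A
edges: (9,2,arg); (9,8,fn); (13,10,fn); (13,12,arg); (15,14,fn)
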